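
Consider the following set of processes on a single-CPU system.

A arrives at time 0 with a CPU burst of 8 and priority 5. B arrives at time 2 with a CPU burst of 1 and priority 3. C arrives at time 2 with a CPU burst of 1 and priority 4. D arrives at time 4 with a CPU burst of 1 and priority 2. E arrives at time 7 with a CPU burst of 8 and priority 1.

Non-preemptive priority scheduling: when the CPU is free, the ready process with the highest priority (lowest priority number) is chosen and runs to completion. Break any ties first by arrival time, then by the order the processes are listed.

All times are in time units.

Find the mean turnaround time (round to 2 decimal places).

Timeline: | A 0-8 | E 8-16 | D 16-17 | B 17-18 | C 18-19 |
Completion: A=8  B=18  C=19  D=17  E=16
Turnaround (C−A): A=8  B=16  C=17  D=13  E=9
Turnaround times: A=8, B=16, C=17, D=13, E=9
Average turnaround = (8+16+17+13+9) / 5 = 63/5 = 12.60

12.60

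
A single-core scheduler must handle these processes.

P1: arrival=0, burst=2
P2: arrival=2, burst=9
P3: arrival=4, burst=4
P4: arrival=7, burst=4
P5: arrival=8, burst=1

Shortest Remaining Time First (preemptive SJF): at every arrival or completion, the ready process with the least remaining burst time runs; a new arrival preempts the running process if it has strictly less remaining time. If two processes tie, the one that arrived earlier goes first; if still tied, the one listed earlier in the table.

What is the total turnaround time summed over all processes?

Gantt: | P1 0-2 | P2 2-4 | P3 4-8 | P5 8-9 | P4 9-13 | P2 13-20 |
Completion: P1=2  P2=20  P3=8  P4=13  P5=9
Turnaround (C−A): P1=2  P2=18  P3=4  P4=6  P5=1
Turnaround = completion − arrival: P1=2, P2=18, P3=4, P4=6, P5=1
Total turnaround = 2 + 18 + 4 + 6 + 1 = 31

31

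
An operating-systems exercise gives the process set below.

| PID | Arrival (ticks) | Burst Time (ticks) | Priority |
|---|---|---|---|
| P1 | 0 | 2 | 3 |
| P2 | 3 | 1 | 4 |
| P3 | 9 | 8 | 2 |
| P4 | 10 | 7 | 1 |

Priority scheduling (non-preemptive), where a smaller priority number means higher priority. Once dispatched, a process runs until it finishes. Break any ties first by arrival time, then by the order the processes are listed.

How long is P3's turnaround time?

Schedule: | P1 0-2 | idle 2-3 | P2 3-4 | idle 4-9 | P3 9-17 | P4 17-24 |
Completion: P1=2  P2=4  P3=17  P4=24
Turnaround (C−A): P1=2  P2=1  P3=8  P4=14
Turnaround(P3) = completion − arrival = 17 − 9 = 8

8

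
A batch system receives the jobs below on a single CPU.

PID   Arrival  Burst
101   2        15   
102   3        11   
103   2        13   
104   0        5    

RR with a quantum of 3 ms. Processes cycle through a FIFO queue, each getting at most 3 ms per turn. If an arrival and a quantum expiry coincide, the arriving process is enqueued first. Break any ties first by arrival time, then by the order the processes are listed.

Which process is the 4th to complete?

Gantt: | 104 0-3 | 101 3-6 | 103 6-9 | 102 9-12 | 104 12-14 | 101 14-17 | 103 17-20 | 102 20-23 | 101 23-26 | 103 26-29 | 102 29-32 | 101 32-35 | 103 35-38 | 102 38-40 | 101 40-43 | 103 43-44 |
Completion: 101=43  102=40  103=44  104=14
Turnaround (C−A): 101=41  102=37  103=42  104=14
Finish order: 104 → 102 → 101 → 103

103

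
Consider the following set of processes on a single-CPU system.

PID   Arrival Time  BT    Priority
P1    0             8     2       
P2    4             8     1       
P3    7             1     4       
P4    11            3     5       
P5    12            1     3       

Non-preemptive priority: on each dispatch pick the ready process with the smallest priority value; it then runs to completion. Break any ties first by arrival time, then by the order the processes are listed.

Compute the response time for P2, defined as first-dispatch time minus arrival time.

Gantt: | P1 0-8 | P2 8-16 | P5 16-17 | P3 17-18 | P4 18-21 |
Completion: P1=8  P2=16  P3=18  P4=21  P5=17
Turnaround (C−A): P1=8  P2=12  P3=11  P4=10  P5=5
Response(P2) = first start − arrival = 8 − 4 = 4

4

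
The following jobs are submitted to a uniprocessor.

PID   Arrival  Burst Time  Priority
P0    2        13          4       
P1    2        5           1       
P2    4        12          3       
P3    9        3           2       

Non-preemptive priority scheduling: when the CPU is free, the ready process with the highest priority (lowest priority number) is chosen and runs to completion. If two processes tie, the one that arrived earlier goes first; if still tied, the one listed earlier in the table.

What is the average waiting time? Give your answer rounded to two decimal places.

Schedule: | idle 0-2 | P1 2-7 | P2 7-19 | P3 19-22 | P0 22-35 |
Completion: P0=35  P1=7  P2=19  P3=22
Turnaround (C−A): P0=33  P1=5  P2=15  P3=13
Waiting times: P0=20, P1=0, P2=3, P3=10
Average waiting = (20+0+3+10) / 4 = 33/4 = 8.25

8.25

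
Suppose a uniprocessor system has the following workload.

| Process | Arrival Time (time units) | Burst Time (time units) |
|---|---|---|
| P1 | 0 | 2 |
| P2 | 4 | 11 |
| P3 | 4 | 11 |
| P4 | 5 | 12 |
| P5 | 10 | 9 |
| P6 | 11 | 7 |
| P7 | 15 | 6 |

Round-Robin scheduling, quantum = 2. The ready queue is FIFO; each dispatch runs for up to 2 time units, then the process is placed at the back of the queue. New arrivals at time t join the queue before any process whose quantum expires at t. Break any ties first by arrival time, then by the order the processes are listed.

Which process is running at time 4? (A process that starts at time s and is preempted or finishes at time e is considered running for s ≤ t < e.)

P2

Schedule: | P1 0-2 | idle 2-4 | P2 4-6 | P3 6-8 | P4 8-10 | P2 10-12 | P3 12-14 | P5 14-16 | P4 16-18 | P6 18-20 | P2 20-22 | P3 22-24 | P7 24-26 | P5 26-28 | P4 28-30 | P6 30-32 | P2 32-34 | P3 34-36 | P7 36-38 | P5 38-40 | P4 40-42 | P6 42-44 | P2 44-46 | P3 46-48 | P7 48-50 | P5 50-52 | P4 52-54 | P6 54-55 | P2 55-56 | P3 56-57 | P5 57-58 | P4 58-60 |
Completion: P1=2  P2=56  P3=57  P4=60  P5=58  P6=55  P7=50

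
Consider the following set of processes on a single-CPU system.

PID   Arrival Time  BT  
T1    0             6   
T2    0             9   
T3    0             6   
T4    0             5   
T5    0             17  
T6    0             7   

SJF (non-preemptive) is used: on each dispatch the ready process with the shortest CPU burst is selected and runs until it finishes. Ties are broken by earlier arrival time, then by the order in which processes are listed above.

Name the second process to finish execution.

Gantt: | T4 0-5 | T1 5-11 | T3 11-17 | T6 17-24 | T2 24-33 | T5 33-50 |
Completion: T1=11  T2=33  T3=17  T4=5  T5=50  T6=24
Turnaround (C−A): T1=11  T2=33  T3=17  T4=5  T5=50  T6=24
Finish order: T4 → T1 → T3 → T6 → T2 → T5

T1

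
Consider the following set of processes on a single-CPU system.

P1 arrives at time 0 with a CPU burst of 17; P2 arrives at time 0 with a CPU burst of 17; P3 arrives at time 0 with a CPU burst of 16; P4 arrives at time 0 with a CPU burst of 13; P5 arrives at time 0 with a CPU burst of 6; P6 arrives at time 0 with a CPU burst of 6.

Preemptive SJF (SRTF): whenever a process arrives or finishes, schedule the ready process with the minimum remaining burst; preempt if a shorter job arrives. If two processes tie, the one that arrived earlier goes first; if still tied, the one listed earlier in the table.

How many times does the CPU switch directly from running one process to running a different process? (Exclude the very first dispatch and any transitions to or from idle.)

5

Gantt: | P5 0-6 | P6 6-12 | P4 12-25 | P3 25-41 | P1 41-58 | P2 58-75 |
Completion: P1=58  P2=75  P3=41  P4=25  P5=6  P6=12
Turnaround (C−A): P1=58  P2=75  P3=41  P4=25  P5=6  P6=12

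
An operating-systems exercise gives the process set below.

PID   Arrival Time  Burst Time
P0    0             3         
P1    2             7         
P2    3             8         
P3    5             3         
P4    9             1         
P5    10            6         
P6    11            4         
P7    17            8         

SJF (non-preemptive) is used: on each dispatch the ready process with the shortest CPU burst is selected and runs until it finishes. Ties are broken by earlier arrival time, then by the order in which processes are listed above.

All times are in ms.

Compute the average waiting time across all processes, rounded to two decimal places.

6.88

Gantt: | P0 0-3 | P1 3-10 | P4 10-11 | P3 11-14 | P6 14-18 | P5 18-24 | P2 24-32 | P7 32-40 |
Completion: P0=3  P1=10  P2=32  P3=14  P4=11  P5=24  P6=18  P7=40
Turnaround (C−A): P0=3  P1=8  P2=29  P3=9  P4=2  P5=14  P6=7  P7=23
Waiting times: P0=0, P1=1, P2=21, P3=6, P4=1, P5=8, P6=3, P7=15
Average waiting = (0+1+21+6+1+8+3+15) / 8 = 55/8 = 6.88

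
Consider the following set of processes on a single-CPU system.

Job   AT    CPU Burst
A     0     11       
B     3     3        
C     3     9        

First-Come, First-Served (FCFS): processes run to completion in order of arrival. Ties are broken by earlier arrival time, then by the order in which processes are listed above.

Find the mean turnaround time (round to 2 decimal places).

Schedule: | A 0-11 | B 11-14 | C 14-23 |
Completion: A=11  B=14  C=23
Turnaround times: A=11, B=11, C=20
Average turnaround = (11+11+20) / 3 = 42/3 = 14.00

14.00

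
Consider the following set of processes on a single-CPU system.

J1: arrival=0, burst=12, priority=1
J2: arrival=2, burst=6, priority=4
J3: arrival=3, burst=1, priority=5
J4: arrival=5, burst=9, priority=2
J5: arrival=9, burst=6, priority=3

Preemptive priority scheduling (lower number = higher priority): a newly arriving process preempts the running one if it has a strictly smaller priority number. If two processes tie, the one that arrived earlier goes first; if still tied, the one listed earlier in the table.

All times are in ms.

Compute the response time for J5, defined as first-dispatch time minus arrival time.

Gantt: | J1 0-12 | J4 12-21 | J5 21-27 | J2 27-33 | J3 33-34 |
Completion: J1=12  J2=33  J3=34  J4=21  J5=27
Response(J5) = first start − arrival = 21 − 9 = 12

12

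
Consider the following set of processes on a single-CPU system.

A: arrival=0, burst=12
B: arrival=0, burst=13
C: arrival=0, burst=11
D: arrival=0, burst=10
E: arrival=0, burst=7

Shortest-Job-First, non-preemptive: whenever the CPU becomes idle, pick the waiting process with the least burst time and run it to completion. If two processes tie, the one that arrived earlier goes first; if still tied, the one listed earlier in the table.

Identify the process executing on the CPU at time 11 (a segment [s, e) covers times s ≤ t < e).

Timeline: | E 0-7 | D 7-17 | C 17-28 | A 28-40 | B 40-53 |
Completion: A=40  B=53  C=28  D=17  E=7
Turnaround (C−A): A=40  B=53  C=28  D=17  E=7

D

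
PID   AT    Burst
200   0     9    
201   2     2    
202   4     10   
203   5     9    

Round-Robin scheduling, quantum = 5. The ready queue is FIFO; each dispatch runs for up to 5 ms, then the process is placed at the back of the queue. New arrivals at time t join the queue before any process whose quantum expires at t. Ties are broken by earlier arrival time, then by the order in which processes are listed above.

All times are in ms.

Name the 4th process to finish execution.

Timeline: | 200 0-5 | 201 5-7 | 202 7-12 | 203 12-17 | 200 17-21 | 202 21-26 | 203 26-30 |
Completion: 200=21  201=7  202=26  203=30
Turnaround (C−A): 200=21  201=5  202=22  203=25
Finish order: 201 → 200 → 202 → 203

203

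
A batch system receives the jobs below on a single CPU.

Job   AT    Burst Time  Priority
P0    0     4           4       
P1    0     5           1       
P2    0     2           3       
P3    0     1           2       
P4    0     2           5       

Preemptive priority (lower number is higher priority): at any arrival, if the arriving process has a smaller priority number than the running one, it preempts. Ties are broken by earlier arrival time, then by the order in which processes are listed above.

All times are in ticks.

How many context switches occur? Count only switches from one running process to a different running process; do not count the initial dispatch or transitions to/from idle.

Timeline: | P1 0-5 | P3 5-6 | P2 6-8 | P0 8-12 | P4 12-14 |
Completion: P0=12  P1=5  P2=8  P3=6  P4=14

4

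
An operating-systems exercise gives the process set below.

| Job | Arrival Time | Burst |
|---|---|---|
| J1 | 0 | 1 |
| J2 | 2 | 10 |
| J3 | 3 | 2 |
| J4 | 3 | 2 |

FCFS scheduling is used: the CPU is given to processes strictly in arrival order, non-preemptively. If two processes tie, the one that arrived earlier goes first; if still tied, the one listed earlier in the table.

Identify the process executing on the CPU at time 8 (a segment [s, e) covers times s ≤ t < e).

J2

Timeline: | J1 0-1 | idle 1-2 | J2 2-12 | J3 12-14 | J4 14-16 |
Completion: J1=1  J2=12  J3=14  J4=16
Turnaround (C−A): J1=1  J2=10  J3=11  J4=13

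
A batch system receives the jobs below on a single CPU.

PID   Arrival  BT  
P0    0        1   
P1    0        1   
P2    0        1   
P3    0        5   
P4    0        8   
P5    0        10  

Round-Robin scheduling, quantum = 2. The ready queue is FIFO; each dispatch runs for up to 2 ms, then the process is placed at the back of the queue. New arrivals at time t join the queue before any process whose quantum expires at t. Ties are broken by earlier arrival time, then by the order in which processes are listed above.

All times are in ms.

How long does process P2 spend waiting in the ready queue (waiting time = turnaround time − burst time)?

2

Timeline: | P0 0-1 | P1 1-2 | P2 2-3 | P3 3-5 | P4 5-7 | P5 7-9 | P3 9-11 | P4 11-13 | P5 13-15 | P3 15-16 | P4 16-18 | P5 18-20 | P4 20-22 | P5 22-26 |
Completion: P0=1  P1=2  P2=3  P3=16  P4=22  P5=26
Waiting(P2) = turnaround − burst = 3 − 1 = 2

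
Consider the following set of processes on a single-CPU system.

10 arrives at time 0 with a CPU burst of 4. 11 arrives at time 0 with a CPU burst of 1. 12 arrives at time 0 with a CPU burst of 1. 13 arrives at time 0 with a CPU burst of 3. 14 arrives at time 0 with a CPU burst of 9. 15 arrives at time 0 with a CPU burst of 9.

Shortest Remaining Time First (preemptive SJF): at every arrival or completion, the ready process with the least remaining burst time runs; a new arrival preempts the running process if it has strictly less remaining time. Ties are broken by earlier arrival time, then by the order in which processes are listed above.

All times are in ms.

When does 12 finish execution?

Gantt: | 11 0-1 | 12 1-2 | 13 2-5 | 10 5-9 | 14 9-18 | 15 18-27 |
Completion: 10=9  11=1  12=2  13=5  14=18  15=27

2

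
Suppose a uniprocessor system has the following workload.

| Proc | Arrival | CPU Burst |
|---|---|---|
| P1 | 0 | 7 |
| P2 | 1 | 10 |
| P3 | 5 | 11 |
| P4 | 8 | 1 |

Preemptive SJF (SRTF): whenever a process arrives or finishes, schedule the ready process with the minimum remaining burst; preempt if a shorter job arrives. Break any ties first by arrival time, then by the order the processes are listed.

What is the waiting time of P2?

Schedule: | P1 0-7 | P2 7-8 | P4 8-9 | P2 9-18 | P3 18-29 |
Completion: P1=7  P2=18  P3=29  P4=9
Turnaround (C−A): P1=7  P2=17  P3=24  P4=1
Waiting(P2) = turnaround − burst = 17 − 10 = 7

7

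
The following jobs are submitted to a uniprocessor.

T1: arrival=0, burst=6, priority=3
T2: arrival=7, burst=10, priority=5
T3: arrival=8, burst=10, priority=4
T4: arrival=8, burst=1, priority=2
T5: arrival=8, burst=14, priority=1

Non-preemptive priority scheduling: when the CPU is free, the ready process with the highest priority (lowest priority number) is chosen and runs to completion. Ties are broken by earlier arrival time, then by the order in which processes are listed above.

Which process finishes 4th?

T4

Timeline: | T1 0-6 | idle 6-7 | T2 7-17 | T5 17-31 | T4 31-32 | T3 32-42 |
Completion: T1=6  T2=17  T3=42  T4=32  T5=31
Finish order: T1 → T2 → T5 → T4 → T3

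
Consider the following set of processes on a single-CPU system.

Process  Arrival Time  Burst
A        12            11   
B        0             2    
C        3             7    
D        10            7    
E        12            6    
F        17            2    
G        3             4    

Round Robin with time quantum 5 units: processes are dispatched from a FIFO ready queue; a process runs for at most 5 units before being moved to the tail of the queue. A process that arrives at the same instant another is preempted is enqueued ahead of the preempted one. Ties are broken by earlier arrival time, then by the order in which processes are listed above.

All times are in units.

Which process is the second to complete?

Gantt: | B 0-2 | idle 2-3 | C 3-8 | G 8-12 | C 12-14 | D 14-19 | A 19-24 | E 24-29 | F 29-31 | D 31-33 | A 33-38 | E 38-39 | A 39-40 |
Completion: A=40  B=2  C=14  D=33  E=39  F=31  G=12
Turnaround (C−A): A=28  B=2  C=11  D=23  E=27  F=14  G=9
Finish order: B → G → C → F → D → E → A

G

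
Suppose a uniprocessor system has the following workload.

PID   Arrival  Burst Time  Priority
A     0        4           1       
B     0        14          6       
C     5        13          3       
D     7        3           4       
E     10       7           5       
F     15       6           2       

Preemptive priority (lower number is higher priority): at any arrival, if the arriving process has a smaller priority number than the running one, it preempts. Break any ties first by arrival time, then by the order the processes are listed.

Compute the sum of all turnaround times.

120

Gantt: | A 0-4 | B 4-5 | C 5-15 | F 15-21 | C 21-24 | D 24-27 | E 27-34 | B 34-47 |
Completion: A=4  B=47  C=24  D=27  E=34  F=21
Turnaround = completion − arrival: A=4, B=47, C=19, D=20, E=24, F=6
Total turnaround = 4 + 47 + 19 + 20 + 24 + 6 = 120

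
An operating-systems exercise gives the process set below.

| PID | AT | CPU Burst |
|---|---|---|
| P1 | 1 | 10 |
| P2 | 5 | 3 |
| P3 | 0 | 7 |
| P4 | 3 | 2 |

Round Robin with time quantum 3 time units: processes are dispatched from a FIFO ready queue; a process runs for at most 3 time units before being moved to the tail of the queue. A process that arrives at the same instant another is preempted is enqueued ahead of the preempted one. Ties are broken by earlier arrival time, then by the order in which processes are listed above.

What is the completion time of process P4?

8

Timeline: | P3 0-3 | P1 3-6 | P4 6-8 | P3 8-11 | P2 11-14 | P1 14-17 | P3 17-18 | P1 18-22 |
Completion: P1=22  P2=14  P3=18  P4=8
Turnaround (C−A): P1=21  P2=9  P3=18  P4=5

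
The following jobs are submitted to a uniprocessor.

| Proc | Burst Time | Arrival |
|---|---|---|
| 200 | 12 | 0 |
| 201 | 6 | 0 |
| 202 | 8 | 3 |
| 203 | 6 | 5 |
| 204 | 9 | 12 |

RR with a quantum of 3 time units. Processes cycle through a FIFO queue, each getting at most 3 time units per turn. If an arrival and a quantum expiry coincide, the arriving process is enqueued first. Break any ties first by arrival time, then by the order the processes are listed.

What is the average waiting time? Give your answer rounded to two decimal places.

Gantt: | 200 0-3 | 201 3-6 | 202 6-9 | 200 9-12 | 203 12-15 | 201 15-18 | 202 18-21 | 204 21-24 | 200 24-27 | 203 27-30 | 202 30-32 | 204 32-35 | 200 35-38 | 204 38-41 |
Completion: 200=38  201=18  202=32  203=30  204=41
Turnaround (C−A): 200=38  201=18  202=29  203=25  204=29
Waiting times: 200=26, 201=12, 202=21, 203=19, 204=20
Average waiting = (26+12+21+19+20) / 5 = 98/5 = 19.60

19.60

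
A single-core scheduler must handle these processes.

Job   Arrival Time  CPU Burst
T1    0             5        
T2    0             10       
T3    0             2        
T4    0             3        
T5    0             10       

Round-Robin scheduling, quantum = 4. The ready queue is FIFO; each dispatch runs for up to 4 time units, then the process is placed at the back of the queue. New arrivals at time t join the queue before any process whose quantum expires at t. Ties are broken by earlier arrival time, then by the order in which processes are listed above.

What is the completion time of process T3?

10

Schedule: | T1 0-4 | T2 4-8 | T3 8-10 | T4 10-13 | T5 13-17 | T1 17-18 | T2 18-22 | T5 22-26 | T2 26-28 | T5 28-30 |
Completion: T1=18  T2=28  T3=10  T4=13  T5=30
Turnaround (C−A): T1=18  T2=28  T3=10  T4=13  T5=30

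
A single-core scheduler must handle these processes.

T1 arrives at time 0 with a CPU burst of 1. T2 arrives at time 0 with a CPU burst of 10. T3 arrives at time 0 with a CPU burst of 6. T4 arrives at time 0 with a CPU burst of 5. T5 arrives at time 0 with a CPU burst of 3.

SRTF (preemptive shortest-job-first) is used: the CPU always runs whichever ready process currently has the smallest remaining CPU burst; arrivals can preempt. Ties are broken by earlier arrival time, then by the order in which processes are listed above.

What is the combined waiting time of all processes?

Schedule: | T1 0-1 | T5 1-4 | T4 4-9 | T3 9-15 | T2 15-25 |
Completion: T1=1  T2=25  T3=15  T4=9  T5=4
Turnaround (C−A): T1=1  T2=25  T3=15  T4=9  T5=4
Waiting = turnaround − burst: T1=0, T2=15, T3=9, T4=4, T5=1
Total waiting = 0 + 15 + 9 + 4 + 1 = 29

29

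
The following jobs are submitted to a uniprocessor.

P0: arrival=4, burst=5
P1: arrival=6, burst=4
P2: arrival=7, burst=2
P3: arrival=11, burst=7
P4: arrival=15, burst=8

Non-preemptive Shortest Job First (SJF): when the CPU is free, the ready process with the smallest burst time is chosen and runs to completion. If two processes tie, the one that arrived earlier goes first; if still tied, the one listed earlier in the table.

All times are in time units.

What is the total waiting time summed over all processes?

18

Timeline: | idle 0-4 | P0 4-9 | P2 9-11 | P1 11-15 | P3 15-22 | P4 22-30 |
Completion: P0=9  P1=15  P2=11  P3=22  P4=30
Turnaround (C−A): P0=5  P1=9  P2=4  P3=11  P4=15
Waiting = turnaround − burst: P0=0, P1=5, P2=2, P3=4, P4=7
Total waiting = 0 + 5 + 2 + 4 + 7 = 18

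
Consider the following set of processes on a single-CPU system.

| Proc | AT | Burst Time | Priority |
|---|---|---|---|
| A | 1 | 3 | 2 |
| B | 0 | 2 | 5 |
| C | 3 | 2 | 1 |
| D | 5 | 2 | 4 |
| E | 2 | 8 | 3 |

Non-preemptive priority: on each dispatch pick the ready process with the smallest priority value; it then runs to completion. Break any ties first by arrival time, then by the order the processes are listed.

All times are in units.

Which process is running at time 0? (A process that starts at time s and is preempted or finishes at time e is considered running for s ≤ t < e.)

Gantt: | B 0-2 | A 2-5 | C 5-7 | E 7-15 | D 15-17 |
Completion: A=5  B=2  C=7  D=17  E=15
Turnaround (C−A): A=4  B=2  C=4  D=12  E=13

B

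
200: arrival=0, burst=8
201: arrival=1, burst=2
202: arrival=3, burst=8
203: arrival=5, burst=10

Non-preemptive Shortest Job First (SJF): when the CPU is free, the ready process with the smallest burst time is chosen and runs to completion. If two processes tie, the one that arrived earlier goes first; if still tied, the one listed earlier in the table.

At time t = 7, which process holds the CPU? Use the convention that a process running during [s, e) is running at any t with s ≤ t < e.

200

Schedule: | 200 0-8 | 201 8-10 | 202 10-18 | 203 18-28 |
Completion: 200=8  201=10  202=18  203=28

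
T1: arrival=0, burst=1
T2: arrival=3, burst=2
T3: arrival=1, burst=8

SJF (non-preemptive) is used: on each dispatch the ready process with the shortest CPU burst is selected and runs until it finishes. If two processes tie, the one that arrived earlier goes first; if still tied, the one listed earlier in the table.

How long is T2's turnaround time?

8

Schedule: | T1 0-1 | T3 1-9 | T2 9-11 |
Completion: T1=1  T2=11  T3=9
Turnaround (C−A): T1=1  T2=8  T3=8
Turnaround(T2) = completion − arrival = 11 − 3 = 8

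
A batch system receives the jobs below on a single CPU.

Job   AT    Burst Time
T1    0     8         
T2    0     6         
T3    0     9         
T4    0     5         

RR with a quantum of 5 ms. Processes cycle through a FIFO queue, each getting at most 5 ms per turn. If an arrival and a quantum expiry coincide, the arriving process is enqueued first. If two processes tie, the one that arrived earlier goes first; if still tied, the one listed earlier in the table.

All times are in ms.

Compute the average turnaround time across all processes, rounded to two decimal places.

Gantt: | T1 0-5 | T2 5-10 | T3 10-15 | T4 15-20 | T1 20-23 | T2 23-24 | T3 24-28 |
Completion: T1=23  T2=24  T3=28  T4=20
Turnaround (C−A): T1=23  T2=24  T3=28  T4=20
Turnaround times: T1=23, T2=24, T3=28, T4=20
Average turnaround = (23+24+28+20) / 4 = 95/4 = 23.75

23.75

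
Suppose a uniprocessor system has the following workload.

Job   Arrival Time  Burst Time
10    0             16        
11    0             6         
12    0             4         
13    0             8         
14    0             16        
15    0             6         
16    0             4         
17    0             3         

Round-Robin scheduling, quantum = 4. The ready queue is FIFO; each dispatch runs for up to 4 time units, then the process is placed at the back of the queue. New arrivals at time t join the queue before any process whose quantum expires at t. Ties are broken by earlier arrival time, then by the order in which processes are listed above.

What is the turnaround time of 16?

28

Timeline: | 10 0-4 | 11 4-8 | 12 8-12 | 13 12-16 | 14 16-20 | 15 20-24 | 16 24-28 | 17 28-31 | 10 31-35 | 11 35-37 | 13 37-41 | 14 41-45 | 15 45-47 | 10 47-51 | 14 51-55 | 10 55-59 | 14 59-63 |
Completion: 10=59  11=37  12=12  13=41  14=63  15=47  16=28  17=31
Turnaround(16) = completion − arrival = 28 − 0 = 28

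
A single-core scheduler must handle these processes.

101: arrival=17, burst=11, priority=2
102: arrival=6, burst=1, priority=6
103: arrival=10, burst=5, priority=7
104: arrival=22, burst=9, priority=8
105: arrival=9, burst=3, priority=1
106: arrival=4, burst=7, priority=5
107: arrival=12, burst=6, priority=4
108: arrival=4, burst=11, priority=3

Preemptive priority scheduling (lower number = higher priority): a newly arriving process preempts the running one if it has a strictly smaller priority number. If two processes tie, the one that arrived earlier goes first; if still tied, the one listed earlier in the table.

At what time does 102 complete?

43

Timeline: | idle 0-4 | 108 4-9 | 105 9-12 | 108 12-17 | 101 17-28 | 108 28-29 | 107 29-35 | 106 35-42 | 102 42-43 | 103 43-48 | 104 48-57 |
Completion: 101=28  102=43  103=48  104=57  105=12  106=42  107=35  108=29
Turnaround (C−A): 101=11  102=37  103=38  104=35  105=3  106=38  107=23  108=25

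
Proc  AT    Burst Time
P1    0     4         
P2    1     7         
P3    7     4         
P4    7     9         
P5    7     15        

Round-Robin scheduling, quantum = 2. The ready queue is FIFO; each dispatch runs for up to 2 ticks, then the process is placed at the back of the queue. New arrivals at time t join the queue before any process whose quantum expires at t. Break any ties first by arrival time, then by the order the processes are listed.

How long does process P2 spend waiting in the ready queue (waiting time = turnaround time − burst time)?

15

Gantt: | P1 0-2 | P2 2-4 | P1 4-6 | P2 6-8 | P3 8-10 | P4 10-12 | P5 12-14 | P2 14-16 | P3 16-18 | P4 18-20 | P5 20-22 | P2 22-23 | P4 23-25 | P5 25-27 | P4 27-29 | P5 29-31 | P4 31-32 | P5 32-39 |
Completion: P1=6  P2=23  P3=18  P4=32  P5=39
Turnaround (C−A): P1=6  P2=22  P3=11  P4=25  P5=32
Waiting(P2) = turnaround − burst = 22 − 7 = 15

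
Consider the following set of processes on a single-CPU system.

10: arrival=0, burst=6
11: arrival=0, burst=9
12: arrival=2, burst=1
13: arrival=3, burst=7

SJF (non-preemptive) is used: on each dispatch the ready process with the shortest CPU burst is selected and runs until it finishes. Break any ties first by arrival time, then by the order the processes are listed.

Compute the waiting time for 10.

0

Timeline: | 10 0-6 | 12 6-7 | 13 7-14 | 11 14-23 |
Completion: 10=6  11=23  12=7  13=14
Turnaround (C−A): 10=6  11=23  12=5  13=11
Waiting(10) = turnaround − burst = 6 − 6 = 0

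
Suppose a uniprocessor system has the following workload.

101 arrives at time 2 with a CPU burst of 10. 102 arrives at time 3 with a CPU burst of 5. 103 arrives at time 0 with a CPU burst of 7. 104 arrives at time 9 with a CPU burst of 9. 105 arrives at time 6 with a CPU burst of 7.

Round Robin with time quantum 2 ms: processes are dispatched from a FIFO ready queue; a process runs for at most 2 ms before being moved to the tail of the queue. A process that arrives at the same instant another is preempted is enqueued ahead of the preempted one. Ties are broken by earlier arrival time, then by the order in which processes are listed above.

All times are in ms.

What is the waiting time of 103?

16

Timeline: | 103 0-2 | 101 2-4 | 103 4-6 | 102 6-8 | 101 8-10 | 105 10-12 | 103 12-14 | 102 14-16 | 104 16-18 | 101 18-20 | 105 20-22 | 103 22-23 | 102 23-24 | 104 24-26 | 101 26-28 | 105 28-30 | 104 30-32 | 101 32-34 | 105 34-35 | 104 35-38 |
Completion: 101=34  102=24  103=23  104=38  105=35
Turnaround (C−A): 101=32  102=21  103=23  104=29  105=29
Waiting(103) = turnaround − burst = 23 − 7 = 16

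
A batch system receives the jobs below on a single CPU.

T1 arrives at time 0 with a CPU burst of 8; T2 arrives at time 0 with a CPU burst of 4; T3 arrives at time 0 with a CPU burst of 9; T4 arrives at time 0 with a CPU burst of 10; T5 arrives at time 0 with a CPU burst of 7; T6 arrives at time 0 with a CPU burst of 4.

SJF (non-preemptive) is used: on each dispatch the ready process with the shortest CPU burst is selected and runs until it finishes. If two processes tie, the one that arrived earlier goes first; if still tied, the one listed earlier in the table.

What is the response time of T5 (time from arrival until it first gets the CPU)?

8

Timeline: | T2 0-4 | T6 4-8 | T5 8-15 | T1 15-23 | T3 23-32 | T4 32-42 |
Completion: T1=23  T2=4  T3=32  T4=42  T5=15  T6=8
Turnaround (C−A): T1=23  T2=4  T3=32  T4=42  T5=15  T6=8
Response(T5) = first start − arrival = 8 − 0 = 8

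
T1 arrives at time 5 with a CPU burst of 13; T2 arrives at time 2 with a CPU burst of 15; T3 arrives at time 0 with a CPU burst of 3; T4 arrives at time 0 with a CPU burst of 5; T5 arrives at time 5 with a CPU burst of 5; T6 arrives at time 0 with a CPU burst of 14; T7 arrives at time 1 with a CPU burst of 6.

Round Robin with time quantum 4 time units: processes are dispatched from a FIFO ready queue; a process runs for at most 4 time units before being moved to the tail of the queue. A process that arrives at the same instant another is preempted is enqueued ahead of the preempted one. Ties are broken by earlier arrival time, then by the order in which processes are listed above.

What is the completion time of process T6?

Gantt: | T3 0-3 | T4 3-7 | T6 7-11 | T7 11-15 | T2 15-19 | T1 19-23 | T5 23-27 | T4 27-28 | T6 28-32 | T7 32-34 | T2 34-38 | T1 38-42 | T5 42-43 | T6 43-47 | T2 47-51 | T1 51-55 | T6 55-57 | T2 57-60 | T1 60-61 |
Completion: T1=61  T2=60  T3=3  T4=28  T5=43  T6=57  T7=34

57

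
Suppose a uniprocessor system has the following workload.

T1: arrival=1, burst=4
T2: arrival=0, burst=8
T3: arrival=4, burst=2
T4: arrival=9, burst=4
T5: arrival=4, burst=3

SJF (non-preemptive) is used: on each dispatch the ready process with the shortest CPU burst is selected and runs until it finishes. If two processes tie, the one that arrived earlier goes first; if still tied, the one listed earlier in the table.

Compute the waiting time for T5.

Timeline: | T2 0-8 | T3 8-10 | T5 10-13 | T1 13-17 | T4 17-21 |
Completion: T1=17  T2=8  T3=10  T4=21  T5=13
Waiting(T5) = turnaround − burst = 9 − 3 = 6

6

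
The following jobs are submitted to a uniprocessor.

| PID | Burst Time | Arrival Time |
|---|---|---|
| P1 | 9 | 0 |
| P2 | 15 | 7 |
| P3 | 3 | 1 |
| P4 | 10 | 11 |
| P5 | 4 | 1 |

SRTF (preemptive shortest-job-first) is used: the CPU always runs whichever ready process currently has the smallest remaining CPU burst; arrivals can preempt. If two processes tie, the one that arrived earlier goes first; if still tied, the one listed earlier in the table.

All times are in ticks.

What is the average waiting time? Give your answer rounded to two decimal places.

Schedule: | P1 0-1 | P3 1-4 | P5 4-8 | P1 8-16 | P4 16-26 | P2 26-41 |
Completion: P1=16  P2=41  P3=4  P4=26  P5=8
Turnaround (C−A): P1=16  P2=34  P3=3  P4=15  P5=7
Waiting times: P1=7, P2=19, P3=0, P4=5, P5=3
Average waiting = (7+19+0+5+3) / 5 = 34/5 = 6.80

6.80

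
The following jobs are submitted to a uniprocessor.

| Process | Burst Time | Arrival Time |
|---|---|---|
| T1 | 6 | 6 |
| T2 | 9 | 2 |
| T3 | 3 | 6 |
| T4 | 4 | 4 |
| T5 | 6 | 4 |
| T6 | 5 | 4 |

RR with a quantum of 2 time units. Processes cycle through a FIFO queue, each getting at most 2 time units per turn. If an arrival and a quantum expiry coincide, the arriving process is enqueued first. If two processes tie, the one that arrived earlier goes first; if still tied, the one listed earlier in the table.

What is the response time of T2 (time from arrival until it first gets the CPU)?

Gantt: | idle 0-2 | T2 2-4 | T4 4-6 | T5 6-8 | T6 8-10 | T2 10-12 | T1 12-14 | T3 14-16 | T4 16-18 | T5 18-20 | T6 20-22 | T2 22-24 | T1 24-26 | T3 26-27 | T5 27-29 | T6 29-30 | T2 30-32 | T1 32-34 | T2 34-35 |
Completion: T1=34  T2=35  T3=27  T4=18  T5=29  T6=30
Response(T2) = first start − arrival = 2 − 2 = 0

0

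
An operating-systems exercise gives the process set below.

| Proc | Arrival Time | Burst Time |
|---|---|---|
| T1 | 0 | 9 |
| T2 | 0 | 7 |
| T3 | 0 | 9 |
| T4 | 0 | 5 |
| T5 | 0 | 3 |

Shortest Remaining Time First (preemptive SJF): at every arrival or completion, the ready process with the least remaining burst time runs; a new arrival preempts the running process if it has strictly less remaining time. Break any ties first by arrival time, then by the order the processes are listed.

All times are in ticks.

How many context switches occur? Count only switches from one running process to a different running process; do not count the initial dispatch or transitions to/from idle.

Gantt: | T5 0-3 | T4 3-8 | T2 8-15 | T1 15-24 | T3 24-33 |
Completion: T1=24  T2=15  T3=33  T4=8  T5=3

4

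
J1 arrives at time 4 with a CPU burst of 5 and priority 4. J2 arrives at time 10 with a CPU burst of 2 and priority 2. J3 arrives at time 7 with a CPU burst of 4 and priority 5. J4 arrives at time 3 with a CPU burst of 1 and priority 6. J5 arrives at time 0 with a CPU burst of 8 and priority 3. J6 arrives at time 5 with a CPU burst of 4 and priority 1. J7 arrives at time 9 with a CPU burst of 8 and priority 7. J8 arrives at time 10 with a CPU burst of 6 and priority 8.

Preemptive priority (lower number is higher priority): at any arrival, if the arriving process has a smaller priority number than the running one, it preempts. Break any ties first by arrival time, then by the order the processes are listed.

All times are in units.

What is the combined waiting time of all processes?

Schedule: | J5 0-5 | J6 5-9 | J5 9-10 | J2 10-12 | J5 12-14 | J1 14-19 | J3 19-23 | J4 23-24 | J7 24-32 | J8 32-38 |
Completion: J1=19  J2=12  J3=23  J4=24  J5=14  J6=9  J7=32  J8=38
Turnaround (C−A): J1=15  J2=2  J3=16  J4=21  J5=14  J6=4  J7=23  J8=28
Waiting = turnaround − burst: J1=10, J2=0, J3=12, J4=20, J5=6, J6=0, J7=15, J8=22
Total waiting = 10 + 0 + 12 + 20 + 6 + 0 + 15 + 22 = 85

85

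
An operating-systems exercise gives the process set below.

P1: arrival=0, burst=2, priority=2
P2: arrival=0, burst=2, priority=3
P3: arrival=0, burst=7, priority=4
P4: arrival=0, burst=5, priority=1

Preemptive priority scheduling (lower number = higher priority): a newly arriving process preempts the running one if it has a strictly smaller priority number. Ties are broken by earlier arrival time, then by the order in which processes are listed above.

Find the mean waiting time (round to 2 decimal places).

5.25

Timeline: | P4 0-5 | P1 5-7 | P2 7-9 | P3 9-16 |
Completion: P1=7  P2=9  P3=16  P4=5
Turnaround (C−A): P1=7  P2=9  P3=16  P4=5
Waiting times: P1=5, P2=7, P3=9, P4=0
Average waiting = (5+7+9+0) / 4 = 21/4 = 5.25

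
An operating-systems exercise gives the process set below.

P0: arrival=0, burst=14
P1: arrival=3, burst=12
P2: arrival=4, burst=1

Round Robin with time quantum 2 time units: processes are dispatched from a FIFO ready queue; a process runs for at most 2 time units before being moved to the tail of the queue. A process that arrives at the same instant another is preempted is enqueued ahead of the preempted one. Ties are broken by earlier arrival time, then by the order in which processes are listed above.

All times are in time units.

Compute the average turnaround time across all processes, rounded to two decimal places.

17.33

Gantt: | P0 0-4 | P1 4-6 | P2 6-7 | P0 7-9 | P1 9-11 | P0 11-13 | P1 13-15 | P0 15-17 | P1 17-19 | P0 19-21 | P1 21-23 | P0 23-25 | P1 25-27 |
Completion: P0=25  P1=27  P2=7
Turnaround (C−A): P0=25  P1=24  P2=3
Turnaround times: P0=25, P1=24, P2=3
Average turnaround = (25+24+3) / 3 = 52/3 = 17.33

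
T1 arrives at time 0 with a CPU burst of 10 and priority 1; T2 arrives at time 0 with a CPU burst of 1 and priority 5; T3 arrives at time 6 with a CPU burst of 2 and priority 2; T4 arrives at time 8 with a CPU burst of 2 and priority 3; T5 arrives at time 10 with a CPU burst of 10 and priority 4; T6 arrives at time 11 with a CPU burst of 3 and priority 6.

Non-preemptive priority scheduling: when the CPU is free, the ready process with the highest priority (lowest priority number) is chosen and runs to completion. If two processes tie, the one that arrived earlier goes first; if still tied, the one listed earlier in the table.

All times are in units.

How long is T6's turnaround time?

Schedule: | T1 0-10 | T3 10-12 | T4 12-14 | T5 14-24 | T2 24-25 | T6 25-28 |
Completion: T1=10  T2=25  T3=12  T4=14  T5=24  T6=28
Turnaround (C−A): T1=10  T2=25  T3=6  T4=6  T5=14  T6=17
Turnaround(T6) = completion − arrival = 28 − 11 = 17

17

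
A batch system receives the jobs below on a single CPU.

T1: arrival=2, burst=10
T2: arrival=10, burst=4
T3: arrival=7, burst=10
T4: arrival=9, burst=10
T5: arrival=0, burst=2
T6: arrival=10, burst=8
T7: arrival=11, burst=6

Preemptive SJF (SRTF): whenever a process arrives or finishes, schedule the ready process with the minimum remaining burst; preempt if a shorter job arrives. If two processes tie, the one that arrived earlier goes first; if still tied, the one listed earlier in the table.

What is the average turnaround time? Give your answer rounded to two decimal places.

17.57

Timeline: | T5 0-2 | T1 2-12 | T2 12-16 | T7 16-22 | T6 22-30 | T3 30-40 | T4 40-50 |
Completion: T1=12  T2=16  T3=40  T4=50  T5=2  T6=30  T7=22
Turnaround (C−A): T1=10  T2=6  T3=33  T4=41  T5=2  T6=20  T7=11
Turnaround times: T1=10, T2=6, T3=33, T4=41, T5=2, T6=20, T7=11
Average turnaround = (10+6+33+41+2+20+11) / 7 = 123/7 = 17.57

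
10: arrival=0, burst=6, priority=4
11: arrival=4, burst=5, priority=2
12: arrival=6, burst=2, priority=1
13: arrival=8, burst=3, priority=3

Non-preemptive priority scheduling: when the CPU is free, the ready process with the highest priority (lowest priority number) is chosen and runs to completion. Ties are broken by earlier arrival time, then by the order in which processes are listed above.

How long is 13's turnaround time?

Gantt: | 10 0-6 | 12 6-8 | 11 8-13 | 13 13-16 |
Completion: 10=6  11=13  12=8  13=16
Turnaround(13) = completion − arrival = 16 − 8 = 8

8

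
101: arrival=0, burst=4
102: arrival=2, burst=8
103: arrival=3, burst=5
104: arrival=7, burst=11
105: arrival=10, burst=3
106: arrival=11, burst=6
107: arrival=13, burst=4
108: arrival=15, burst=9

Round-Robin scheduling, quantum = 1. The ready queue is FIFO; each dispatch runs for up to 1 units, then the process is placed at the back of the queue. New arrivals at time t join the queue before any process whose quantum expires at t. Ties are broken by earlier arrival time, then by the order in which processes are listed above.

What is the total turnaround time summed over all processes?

Schedule: | 101 0-2 | 102 2-3 | 101 3-4 | 103 4-5 | 102 5-6 | 101 6-7 | 103 7-8 | 102 8-9 | 104 9-10 | 103 10-11 | 102 11-12 | 105 12-13 | 104 13-14 | 106 14-15 | 103 15-16 | 102 16-17 | 107 17-18 | 105 18-19 | 104 19-20 | 108 20-21 | 106 21-22 | 103 22-23 | 102 23-24 | 107 24-25 | 105 25-26 | 104 26-27 | 108 27-28 | 106 28-29 | 102 29-30 | 107 30-31 | 104 31-32 | 108 32-33 | 106 33-34 | 102 34-35 | 107 35-36 | 104 36-37 | 108 37-38 | 106 38-39 | 104 39-40 | 108 40-41 | 106 41-42 | 104 42-43 | 108 43-44 | 104 44-45 | 108 45-46 | 104 46-47 | 108 47-48 | 104 48-49 | 108 49-50 |
Completion: 101=7  102=35  103=23  104=49  105=26  106=42  107=36  108=50
Turnaround = completion − arrival: 101=7, 102=33, 103=20, 104=42, 105=16, 106=31, 107=23, 108=35
Total turnaround = 7 + 33 + 20 + 42 + 16 + 31 + 23 + 35 = 207

207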